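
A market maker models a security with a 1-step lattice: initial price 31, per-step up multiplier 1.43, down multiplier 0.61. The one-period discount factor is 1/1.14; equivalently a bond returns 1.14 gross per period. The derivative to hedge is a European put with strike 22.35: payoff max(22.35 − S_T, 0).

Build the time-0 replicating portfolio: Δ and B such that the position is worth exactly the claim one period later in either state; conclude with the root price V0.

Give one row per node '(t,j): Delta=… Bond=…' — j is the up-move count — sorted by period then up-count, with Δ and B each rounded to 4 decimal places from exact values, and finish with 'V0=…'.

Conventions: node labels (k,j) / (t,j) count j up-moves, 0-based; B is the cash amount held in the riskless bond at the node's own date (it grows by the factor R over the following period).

No-arbitrage ⇒ martingale measure with p* = (R−d)/(u−d) = 0.6463.
Expiry values: V(1,0)=3.4400, V(1,1)=0.0000
Node (0,0) S=31.0000: V=(p*·0.0000+(1−p*)·3.4400)/1.14=1.0672; Δ=(0.0000−3.4400)/(44.3300−18.9100)=-0.1353; B=V−Δ·S=5.2623
Check: Δ(0,0)·S0 + B(0,0) = 1.0672 = V0.

(0,0): Delta=-0.1353 Bond=5.2623
V0=1.0672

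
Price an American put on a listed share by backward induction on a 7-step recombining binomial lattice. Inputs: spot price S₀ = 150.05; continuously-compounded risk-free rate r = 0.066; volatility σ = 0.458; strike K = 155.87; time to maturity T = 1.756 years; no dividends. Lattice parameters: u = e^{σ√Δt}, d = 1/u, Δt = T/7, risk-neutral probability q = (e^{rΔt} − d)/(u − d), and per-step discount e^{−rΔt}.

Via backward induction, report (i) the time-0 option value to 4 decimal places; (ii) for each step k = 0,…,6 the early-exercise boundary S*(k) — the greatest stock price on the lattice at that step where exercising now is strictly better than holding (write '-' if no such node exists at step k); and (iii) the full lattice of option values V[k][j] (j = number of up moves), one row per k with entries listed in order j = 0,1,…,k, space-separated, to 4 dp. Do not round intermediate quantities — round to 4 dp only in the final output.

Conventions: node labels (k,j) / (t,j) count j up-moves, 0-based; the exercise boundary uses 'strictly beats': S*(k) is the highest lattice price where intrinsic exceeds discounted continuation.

Δt=0.25086  u=1.25784  d=0.79502  q=0.47897  discount=0.98358
step 7 (expiry): payoffs max(K−S,0) = 125.7490 108.2141 80.4712 36.5778 0.0000 0.0000 0.0000 0.0000
step 6: (k=6,j=0): S=37.8873, K−S=117.9827, hold=115.4233 ⇒ V=117.9827 exercise | (k=6,j=1): S=59.9433, K−S=95.9267, hold=93.3672 ⇒ V=95.9267 exercise | (k=6,j=2): S=94.8393, K−S=61.0307, hold=58.4713 ⇒ V=61.0307 exercise | (k=6,j=3): S=150.0500, K−S=5.8200, hold=18.7451 ⇒ V=18.7451 continue | (k=6,j=4): S=237.4016, K−S=0.0000, hold=0.0000 ⇒ V=0.0000 continue | (k=6,j=5): S=375.6048, K−S=0.0000, hold=0.0000 ⇒ V=0.0000 continue | (k=6,j=6): S=594.2630, K−S=0.0000, hold=0.0000 ⇒ V=0.0000 continue  boundary S*=94.8393
step 5: (k=5,j=0): S=47.6559, K−S=108.2141, hold=105.6546 ⇒ V=108.2141 exercise | (k=5,j=1): S=75.3988, K−S=80.4712, hold=77.9117 ⇒ V=80.4712 exercise | (k=5,j=2): S=119.2922, K−S=36.5778, hold=40.1074 ⇒ V=40.1074 continue | (k=5,j=3): S=188.7382, K−S=0.0000, hold=9.6063 ⇒ V=9.6063 continue | (k=5,j=4): S=298.6121, K−S=0.0000, hold=0.0000 ⇒ V=0.0000 continue | (k=5,j=5): S=472.4490, K−S=0.0000, hold=0.0000 ⇒ V=0.0000 continue  boundary S*=75.3988
step 4: (k=4,j=0): S=59.9433, K−S=95.9267, hold=93.3672 ⇒ V=95.9267 exercise | (k=4,j=1): S=94.8393, K−S=61.0307, hold=60.1341 ⇒ V=61.0307 exercise | (k=4,j=2): S=150.0500, K−S=5.8200, hold=25.0795 ⇒ V=25.0795 continue | (k=4,j=3): S=237.4016, K−S=0.0000, hold=4.9230 ⇒ V=4.9230 continue | (k=4,j=4): S=375.6048, K−S=0.0000, hold=0.0000 ⇒ V=0.0000 continue  boundary S*=94.8393
step 3: (k=3,j=0): S=75.3988, K−S=80.4712, hold=77.9117 ⇒ V=80.4712 exercise | (k=3,j=1): S=119.2922, K−S=36.5778, hold=43.0916 ⇒ V=43.0916 continue | (k=3,j=2): S=188.7382, K−S=0.0000, hold=15.1718 ⇒ V=15.1718 continue | (k=3,j=3): S=298.6121, K−S=0.0000, hold=2.5229 ⇒ V=2.5229 continue  boundary S*=75.3988
step 2: (k=2,j=0): S=94.8393, K−S=61.0307, hold=61.5400 ⇒ V=61.5400 continue | (k=2,j=1): S=150.0500, K−S=5.8200, hold=29.2308 ⇒ V=29.2308 continue | (k=2,j=2): S=237.4016, K−S=0.0000, hold=8.9636 ⇒ V=8.9636 continue  boundary S*=-
step 1: (k=1,j=0): S=119.2922, K−S=36.5778, hold=45.3084 ⇒ V=45.3084 continue | (k=1,j=1): S=188.7382, K−S=0.0000, hold=19.2028 ⇒ V=19.2028 continue  boundary S*=-
step 0: (k=0,j=0): S=150.0500, K−S=5.8200, hold=32.2658 ⇒ V=32.2658 continue  boundary S*=-

price = 32.2658
boundary = - - - 75.3988 94.8393 75.3988 94.8393
tree:
32.2658
45.3084 19.2028
61.5400 29.2308 8.9636
80.4712 43.0916 15.1718 2.5229
95.9267 61.0307 25.0795 4.9230 0.0000
108.2141 80.4712 40.1074 9.6063 0.0000 0.0000
117.9827 95.9267 61.0307 18.7451 0.0000 0.0000 0.0000
125.7490 108.2141 80.4712 36.5778 0.0000 0.0000 0.0000 0.0000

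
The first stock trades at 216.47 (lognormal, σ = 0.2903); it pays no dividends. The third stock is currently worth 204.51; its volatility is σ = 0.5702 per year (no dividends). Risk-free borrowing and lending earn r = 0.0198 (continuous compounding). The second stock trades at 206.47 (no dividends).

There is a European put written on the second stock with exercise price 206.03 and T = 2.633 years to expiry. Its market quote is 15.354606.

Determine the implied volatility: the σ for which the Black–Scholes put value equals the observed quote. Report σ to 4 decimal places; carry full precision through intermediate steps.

sigma = 0.1568

At σ = 0.1568 the Black–Scholes value reproduces the quote:
σ√T = 0.1568·√2.633 = 0.254432
d₁ = (ln(S/K) + (r+σ²/2)T) / (σ√T) = (ln(206.47/206.03) + (0.0198+0.1568²/2)·2.633) / 0.254432 = (0.002133 + 0.084501) / 0.254432 = 0.340502
d₂ = d₁ − σ√T = 0.340502 − 0.254432 = 0.086070
e^{−rT} = 0.949202
N(−d₁) = 0.366739,  N(−d₂) = 0.465705
V = K·e^{−rT}·N(−d₂) − S·N(−d₁) = 91.075272 − 75.720666 = 15.354606 (the quoted price), and the Black–Scholes price is strictly increasing in σ, so σ is unique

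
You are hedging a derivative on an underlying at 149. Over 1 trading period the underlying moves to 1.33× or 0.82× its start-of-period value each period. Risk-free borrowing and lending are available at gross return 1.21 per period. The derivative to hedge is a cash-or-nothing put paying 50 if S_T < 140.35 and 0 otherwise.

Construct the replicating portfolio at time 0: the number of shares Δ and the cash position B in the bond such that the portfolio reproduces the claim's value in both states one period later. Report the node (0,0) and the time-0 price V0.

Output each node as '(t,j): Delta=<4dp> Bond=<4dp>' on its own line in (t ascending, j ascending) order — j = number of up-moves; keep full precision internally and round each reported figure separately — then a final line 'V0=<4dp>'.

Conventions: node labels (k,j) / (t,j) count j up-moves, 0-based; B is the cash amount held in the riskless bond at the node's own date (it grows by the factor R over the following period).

Since d<R<u, set p* = (R−d)/(u−d) = 0.7647; price each node as the discounted p*-expectation of its children.
Terminal payoffs: V(1,0)=50.0000, V(1,1)=0.0000
(0,0): S=149.0000. Δ = (V_up−V_dn)/(S_up−S_dn) = (0.0000−50.0000)/(198.1700−122.1800) = -0.6580. V = [p*·0.0000 + (1−p*)·50.0000]/1.21 = 9.7229. B = V − Δ·S = 107.7621.
As a check, the time-0 holding Δ(0,0)·S0 + B(0,0) comes to 9.7229 — exactly V0.

(0,0): Delta=-0.6580 Bond=107.7621
V0=9.7229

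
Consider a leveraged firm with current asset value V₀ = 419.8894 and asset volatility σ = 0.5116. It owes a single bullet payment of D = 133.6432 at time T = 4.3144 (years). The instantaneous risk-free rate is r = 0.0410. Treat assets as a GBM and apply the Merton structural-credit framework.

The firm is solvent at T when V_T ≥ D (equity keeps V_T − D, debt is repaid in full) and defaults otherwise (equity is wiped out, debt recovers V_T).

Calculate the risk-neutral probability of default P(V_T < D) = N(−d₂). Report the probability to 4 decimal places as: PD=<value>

Apply the equity-as-call identities (strike 133.6432, horizon 4.3144 years):
d₁ = [ln(V₀/D) + (r + σ²/2)T] / (σ√T)
   = [ln(419.8894/133.6432) + (0.0410 + 0.5·0.5116²)·4.3144] / (0.5116·√4.3144)
   = [1.144818 + 0.741504] / 1.062651 = 1.775109
d₂ = d₁ − σ√T = 1.775109 − 1.062651 = 0.712458
risk-neutral PD = N(−d₂) = N(-0.712458) = 0.238091

PD=0.2381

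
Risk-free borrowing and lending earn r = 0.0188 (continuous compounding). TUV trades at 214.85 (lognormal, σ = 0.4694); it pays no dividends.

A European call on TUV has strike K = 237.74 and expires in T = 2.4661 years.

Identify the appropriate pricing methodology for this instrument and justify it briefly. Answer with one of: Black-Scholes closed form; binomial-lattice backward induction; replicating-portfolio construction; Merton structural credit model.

framework: Black-Scholes closed form

Key observation: the strike-237.74 call on TUV is European-exercise on a continuously-modelled lognormal underlying, so its value is a single closed-form evaluation.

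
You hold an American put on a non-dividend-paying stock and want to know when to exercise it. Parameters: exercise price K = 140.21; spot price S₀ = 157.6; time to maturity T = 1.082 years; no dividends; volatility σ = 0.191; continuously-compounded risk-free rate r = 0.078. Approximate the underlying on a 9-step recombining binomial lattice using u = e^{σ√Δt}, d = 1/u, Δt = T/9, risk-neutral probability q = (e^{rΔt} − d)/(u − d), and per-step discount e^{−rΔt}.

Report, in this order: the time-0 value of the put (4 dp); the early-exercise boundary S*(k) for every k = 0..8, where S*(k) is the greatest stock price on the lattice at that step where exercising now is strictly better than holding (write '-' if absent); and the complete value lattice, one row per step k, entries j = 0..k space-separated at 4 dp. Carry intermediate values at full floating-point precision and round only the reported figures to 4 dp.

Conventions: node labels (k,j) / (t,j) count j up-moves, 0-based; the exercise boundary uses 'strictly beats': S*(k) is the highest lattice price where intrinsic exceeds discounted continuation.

price = 2.6900
boundary = - - - - 120.9235 113.1747 120.9235 113.1747 120.9235
tree:
2.6900
4.5955 1.2050
7.6504 2.2194 0.4105
12.3596 3.9973 0.8289 0.0813
19.2865 7.0050 1.6490 0.1843 0.0000
27.0353 11.8688 3.2168 0.4175 0.0000 0.0000
34.2876 19.2865 6.1115 0.9461 0.0000 0.0000 0.0000
41.0751 27.0353 11.1799 2.1437 0.0000 0.0000 0.0000 0.0000
47.4277 34.2876 19.2865 4.8576 0.0000 0.0000 0.0000 0.0000 0.0000
53.3732 41.0751 27.0353 11.0072 0.0000 0.0000 0.0000 0.0000 0.0000 0.0000

params: Δt=0.12022 u=1.06847 d=0.93592 q=0.55453 e^(-rΔt)=0.99067
t_9 payoffs: 53.3732 41.0751 27.0353 11.0072 0.0000 0.0000 0.0000 0.0000 0.0000 0.0000
t_8: node(8,0) S=92.7823 payoff=47.4277 vs cont=46.1191 → 47.4277 [stop]  node(8,1) S=105.9224 payoff=34.2876 vs cont=32.9790 → 34.2876 [stop]  node(8,2) S=120.9235 payoff=19.2865 vs cont=17.9779 → 19.2865 [stop]  node(8,3) S=138.0490 payoff=2.1610 vs cont=4.8576 → 4.8576 [wait]  node(8,4) S=157.6000 payoff=0.0000 vs cont=0.0000 → 0.0000 [wait]  node(8,5) S=179.9198 payoff=0.0000 vs cont=0.0000 → 0.0000 [wait]  node(8,6) S=205.4007 payoff=0.0000 vs cont=0.0000 → 0.0000 [wait]  node(8,7) S=234.4902 payoff=0.0000 vs cont=0.0000 → 0.0000 [wait]  node(8,8) S=267.6994 payoff=0.0000 vs cont=0.0000 → 0.0000 [wait]  ⇒ S*(8)=120.9235
t_7: node(7,0) S=99.1349 payoff=41.0751 vs cont=39.7665 → 41.0751 [stop]  node(7,1) S=113.1747 payoff=27.0353 vs cont=25.7267 → 27.0353 [stop]  node(7,2) S=129.2028 payoff=11.0072 vs cont=11.1799 → 11.1799 [wait]  node(7,3) S=147.5009 payoff=0.0000 vs cont=2.1437 → 2.1437 [wait]  node(7,4) S=168.3905 payoff=0.0000 vs cont=0.0000 → 0.0000 [wait]  node(7,5) S=192.2385 payoff=0.0000 vs cont=0.0000 → 0.0000 [wait]  node(7,6) S=219.4640 payoff=0.0000 vs cont=0.0000 → 0.0000 [wait]  node(7,7) S=250.5452 payoff=0.0000 vs cont=0.0000 → 0.0000 [wait]  ⇒ S*(7)=113.1747
t_6: node(6,0) S=105.9224 payoff=34.2876 vs cont=32.9790 → 34.2876 [stop]  node(6,1) S=120.9235 payoff=19.2865 vs cont=18.0728 → 19.2865 [stop]  node(6,2) S=138.0490 payoff=2.1610 vs cont=6.1115 → 6.1115 [wait]  node(6,3) S=157.6000 payoff=0.0000 vs cont=0.9461 → 0.9461 [wait]  node(6,4) S=179.9198 payoff=0.0000 vs cont=0.0000 → 0.0000 [wait]  node(6,5) S=205.4007 payoff=0.0000 vs cont=0.0000 → 0.0000 [wait]  node(6,6) S=234.4902 payoff=0.0000 vs cont=0.0000 → 0.0000 [wait]  ⇒ S*(6)=120.9235
t_5: node(5,0) S=113.1747 payoff=27.0353 vs cont=25.7267 → 27.0353 [stop]  node(5,1) S=129.2028 payoff=11.0072 vs cont=11.8688 → 11.8688 [wait]  node(5,2) S=147.5009 payoff=0.0000 vs cont=3.2168 → 3.2168 [wait]  node(5,3) S=168.3905 payoff=0.0000 vs cont=0.4175 → 0.4175 [wait]  node(5,4) S=192.2385 payoff=0.0000 vs cont=0.0000 → 0.0000 [wait]  node(5,5) S=219.4640 payoff=0.0000 vs cont=0.0000 → 0.0000 [wait]  ⇒ S*(5)=113.1747
t_4: node(4,0) S=120.9235 payoff=19.2865 vs cont=18.4512 → 19.2865 [stop]  node(4,1) S=138.0490 payoff=2.1610 vs cont=7.0050 → 7.0050 [wait]  node(4,2) S=157.6000 payoff=0.0000 vs cont=1.6490 → 1.6490 [wait]  node(4,3) S=179.9198 payoff=0.0000 vs cont=0.1843 → 0.1843 [wait]  node(4,4) S=205.4007 payoff=0.0000 vs cont=0.0000 → 0.0000 [wait]  ⇒ S*(4)=120.9235
t_3: node(3,0) S=129.2028 payoff=11.0072 vs cont=12.3596 → 12.3596 [wait]  node(3,1) S=147.5009 payoff=0.0000 vs cont=3.9973 → 3.9973 [wait]  node(3,2) S=168.3905 payoff=0.0000 vs cont=0.8289 → 0.8289 [wait]  node(3,3) S=192.2385 payoff=0.0000 vs cont=0.0813 → 0.0813 [wait]  ⇒ S*(3)=-
t_2: node(2,0) S=138.0490 payoff=2.1610 vs cont=7.6504 → 7.6504 [wait]  node(2,1) S=157.6000 payoff=0.0000 vs cont=2.2194 → 2.2194 [wait]  node(2,2) S=179.9198 payoff=0.0000 vs cont=0.4105 → 0.4105 [wait]  ⇒ S*(2)=-
t_1: node(1,0) S=147.5009 payoff=0.0000 vs cont=4.5955 → 4.5955 [wait]  node(1,1) S=168.3905 payoff=0.0000 vs cont=1.2050 → 1.2050 [wait]  ⇒ S*(1)=-
t_0: node(0,0) S=157.6000 payoff=0.0000 vs cont=2.6900 → 2.6900 [wait]  ⇒ S*(0)=-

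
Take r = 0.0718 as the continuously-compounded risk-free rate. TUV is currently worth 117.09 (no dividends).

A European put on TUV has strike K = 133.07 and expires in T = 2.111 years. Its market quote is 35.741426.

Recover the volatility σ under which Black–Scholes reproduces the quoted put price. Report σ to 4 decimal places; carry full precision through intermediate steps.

sigma = 0.5688

At σ = 0.5688 the Black–Scholes value reproduces the quote:
σ√T = 0.5688·√2.111 = 0.826425
d₁ = (ln(S/K) + (r+σ²/2)T) / (σ√T) = (ln(117.09/133.07) + (0.0718+0.5688²/2)·2.111) / 0.826425 = (-0.127932 + 0.493059) / 0.826425 = 0.441815
d₂ = d₁ − σ√T = 0.441815 − 0.826425 = -0.384611
e^{−rT} = 0.859358
N(−d₁) = 0.329312,  N(−d₂) = 0.649737
V = K·e^{−rT}·N(−d₂) − S·N(−d₁) = 74.300528 − 38.559102 = 35.741426 (matching the quote); vega is positive throughout, so no other σ reproduces this price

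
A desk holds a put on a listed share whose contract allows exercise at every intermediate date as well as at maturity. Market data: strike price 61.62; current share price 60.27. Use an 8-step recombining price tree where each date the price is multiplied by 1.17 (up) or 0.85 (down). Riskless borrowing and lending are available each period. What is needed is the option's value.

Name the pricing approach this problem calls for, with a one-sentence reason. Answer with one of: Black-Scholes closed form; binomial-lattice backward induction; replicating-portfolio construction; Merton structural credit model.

framework: binomial-lattice backward induction

Key observation: with exercise allowed before expiry on a discrete up/down model (8 steps from spot 60.27), the strike-61.62 put's value must be rolled back through the tree testing early exercise at each node.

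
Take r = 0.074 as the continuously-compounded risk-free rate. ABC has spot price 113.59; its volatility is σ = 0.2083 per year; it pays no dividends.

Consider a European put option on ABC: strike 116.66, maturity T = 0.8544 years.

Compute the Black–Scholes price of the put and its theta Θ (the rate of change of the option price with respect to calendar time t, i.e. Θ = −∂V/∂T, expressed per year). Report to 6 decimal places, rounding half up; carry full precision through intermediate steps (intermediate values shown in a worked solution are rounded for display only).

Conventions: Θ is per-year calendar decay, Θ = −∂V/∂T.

price = 6.669744
Θ = -1.151376

σ√T = 0.2083·√0.8544 = 0.192540
d₁ = (ln(S/K) + (r+σ²/2)T) / (σ√T) = (ln(113.59/116.66) + (0.074+0.2083²/2)·0.8544) / 0.192540 = (-0.026668 + 0.081761) / 0.192540 = 0.286139
d₂ = d₁ − σ√T = 0.286139 − 0.192540 = 0.093600
e^{−rT} = 0.938732
N(−d₁) = 0.387386,  N(−d₂) = 0.462714
Put price V = K·e^{−rT}·N(−d₂) − S·N(−d₁) = 50.672896 − 44.003152 = 6.669744
φ(d₁) = (1/√(2π))·e^{−d₁²/2} = 0.382940
Θ = −S·φ(d₁)·σ/(2√T) + r·K·e^{−rT}·N(−d₂) = −4.901170 + 3.749794 = -1.151376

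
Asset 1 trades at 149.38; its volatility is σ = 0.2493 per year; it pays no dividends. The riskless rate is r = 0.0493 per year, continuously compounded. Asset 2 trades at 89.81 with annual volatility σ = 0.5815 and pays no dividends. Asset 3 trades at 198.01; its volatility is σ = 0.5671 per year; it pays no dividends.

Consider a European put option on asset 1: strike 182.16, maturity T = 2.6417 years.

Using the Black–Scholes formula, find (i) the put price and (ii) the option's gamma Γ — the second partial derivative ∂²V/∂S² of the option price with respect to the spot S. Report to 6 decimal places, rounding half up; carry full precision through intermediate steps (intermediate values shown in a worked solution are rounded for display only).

σ√T = 0.2493·√2.6417 = 0.405195
d₁ = (ln(S/K) + (r+σ²/2)T) / (σ√T) = (ln(149.38/182.16) + (0.0493+0.2493²/2)·2.6417) / 0.405195 = (-0.198392 + 0.212327) / 0.405195 = 0.034391
d₂ = d₁ − σ√T = 0.034391 − 0.405195 = -0.370803
e^{−rT} = 0.877888
N(−d₁) = 0.486282,  N(−d₂) = 0.644608
Put price V = K·e^{−rT}·N(−d₂) − S·N(−d₁) = 103.083235 − 72.640878 = 30.442358
φ(d₁) = (1/√(2π))·e^{−d₁²/2} = 0.398706
Γ = φ(d₁) / (S·σ·√T) = 0.006587

price = 30.442358
Γ = 0.006587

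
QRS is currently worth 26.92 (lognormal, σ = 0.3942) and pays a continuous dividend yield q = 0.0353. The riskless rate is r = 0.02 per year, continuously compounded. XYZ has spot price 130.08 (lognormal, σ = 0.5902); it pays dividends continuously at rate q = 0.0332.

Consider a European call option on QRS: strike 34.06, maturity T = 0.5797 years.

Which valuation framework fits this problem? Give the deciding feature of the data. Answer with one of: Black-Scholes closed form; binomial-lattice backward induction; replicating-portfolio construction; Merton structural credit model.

Key observation: a European claim on QRS (strike 34.06) — a lognormal (GBM) underlying with constant rate and volatility — has an exact closed-form value; no lattice or capital structure is involved.

framework: Black-Scholes closed form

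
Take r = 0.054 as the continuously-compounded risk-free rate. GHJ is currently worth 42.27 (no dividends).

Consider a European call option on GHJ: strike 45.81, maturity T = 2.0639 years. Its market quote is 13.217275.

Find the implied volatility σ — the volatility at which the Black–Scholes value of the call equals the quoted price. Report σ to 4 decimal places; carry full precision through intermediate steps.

At σ = 0.5398 the Black–Scholes value reproduces the quote:
σ√T = 0.5398·√2.0639 = 0.775492
d₁ = (ln(S/K) + (r+σ²/2)T) / (σ√T) = (ln(42.27/45.81) + (0.054+0.5398²/2)·2.0639) / 0.775492 = (-0.080425 + 0.412144) / 0.775492 = 0.427754
d₂ = d₁ − σ√T = 0.427754 − 0.775492 = -0.347738
e^{−rT} = 0.894536
N(d₁) = 0.665585,  N(d₂) = 0.364018
V = S·N(d₁) − K·e^{−rT}·N(d₂) = 28.134270 − 14.916995 = 13.217275 (the quoted price), and the Black–Scholes price is strictly increasing in σ, so σ is unique

sigma = 0.5398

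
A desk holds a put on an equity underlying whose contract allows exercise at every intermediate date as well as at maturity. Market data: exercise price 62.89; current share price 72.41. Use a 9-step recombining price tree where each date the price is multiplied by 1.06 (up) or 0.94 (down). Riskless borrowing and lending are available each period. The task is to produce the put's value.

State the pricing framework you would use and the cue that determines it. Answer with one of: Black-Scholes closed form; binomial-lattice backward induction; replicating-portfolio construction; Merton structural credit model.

framework: binomial-lattice backward induction

Key observation: the exercise right at every one of the 9 steps is what matters: each node needs max(62.89 − S, continuation), which only the stepwise tree valuation starting from spot 72.41 delivers.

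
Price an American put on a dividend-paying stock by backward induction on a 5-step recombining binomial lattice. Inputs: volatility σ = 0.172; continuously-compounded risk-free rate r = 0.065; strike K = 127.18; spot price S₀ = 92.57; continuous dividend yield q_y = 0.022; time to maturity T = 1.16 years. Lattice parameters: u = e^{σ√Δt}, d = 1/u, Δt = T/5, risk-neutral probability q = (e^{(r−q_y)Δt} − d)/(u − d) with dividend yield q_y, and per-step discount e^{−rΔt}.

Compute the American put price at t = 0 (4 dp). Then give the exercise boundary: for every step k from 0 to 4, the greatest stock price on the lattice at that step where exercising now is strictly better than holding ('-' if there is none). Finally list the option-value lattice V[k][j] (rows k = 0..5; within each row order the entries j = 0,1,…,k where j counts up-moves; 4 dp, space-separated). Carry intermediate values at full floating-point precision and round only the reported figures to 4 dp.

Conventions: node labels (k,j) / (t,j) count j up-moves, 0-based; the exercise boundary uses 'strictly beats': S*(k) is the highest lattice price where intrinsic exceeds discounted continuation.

Δt=0.23200, u=1.08637, d=0.92049, q=0.53974, disc=e^(-rΔt)=0.98503
k=5 terminal: V=max(K-S,0) → 66.0053 54.9810 41.9700 26.6143 8.4914 0.0000
k=4: j=0 S=66.4587 intr=60.7213 cont=59.1562 V=60.7213[EX]; j=1 S=78.4352 intr=48.7448 cont=47.2406 V=48.7448[EX]; j=2 S=92.5700 intr=34.6100 cont=33.1778 V=34.6100[EX]; j=3 S=109.2520 intr=17.9280 cont=16.5807 V=17.9280[EX]; j=4 S=128.9403 intr=0.0000 cont=3.8497 V=3.8497[hold]  S*(4)=109.2520
k=3: j=0 S=72.1990 intr=54.9810 cont=53.4450 V=54.9810[EX]; j=1 S=85.2100 intr=41.9700 cont=40.5003 V=41.9700[EX]; j=2 S=100.5657 intr=26.6143 cont=25.2228 V=26.6143[EX]; j=3 S=118.6886 intr=8.4914 cont=10.1748 V=10.1748[hold]  S*(3)=100.5657
k=2: j=0 S=78.4352 intr=48.7448 cont=47.2406 V=48.7448[EX]; j=1 S=92.5700 intr=34.6100 cont=33.1778 V=34.6100[EX]; j=2 S=109.2520 intr=17.9280 cont=17.4757 V=17.9280[EX]  S*(2)=109.2520
k=1: j=0 S=85.2100 intr=41.9700 cont=40.5003 V=41.9700[EX]; j=1 S=100.5657 intr=26.6143 cont=25.2228 V=26.6143[EX]  S*(1)=100.5657
k=0: j=0 S=92.5700 intr=34.6100 cont=33.1778 V=34.6100[EX]  S*(0)=92.5700

price = 34.6100
boundary = 92.5700 100.5657 109.2520 100.5657 109.2520
tree:
34.6100
41.9700 26.6143
48.7448 34.6100 17.9280
54.9810 41.9700 26.6143 10.1748
60.7213 48.7448 34.6100 17.9280 3.8497
66.0053 54.9810 41.9700 26.6143 8.4914 0.0000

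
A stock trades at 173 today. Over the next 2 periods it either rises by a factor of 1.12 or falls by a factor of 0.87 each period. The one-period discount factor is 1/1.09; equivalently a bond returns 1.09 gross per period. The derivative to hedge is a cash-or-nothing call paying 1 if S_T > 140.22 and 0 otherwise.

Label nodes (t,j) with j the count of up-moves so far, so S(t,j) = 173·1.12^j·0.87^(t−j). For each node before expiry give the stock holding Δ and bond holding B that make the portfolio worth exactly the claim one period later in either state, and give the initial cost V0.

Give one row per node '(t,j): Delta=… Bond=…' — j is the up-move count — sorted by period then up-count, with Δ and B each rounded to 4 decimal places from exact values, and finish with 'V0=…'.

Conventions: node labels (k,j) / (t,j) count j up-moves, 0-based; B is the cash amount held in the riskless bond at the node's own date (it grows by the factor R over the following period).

(0,0): Delta=0.0025 Bond=0.3892
(1,0): Delta=0.0266 Bond=-3.1927
(1,1): Delta=0.0000 Bond=0.9174
V0=0.8296

Since d<R<u, set p* = (R−d)/(u−d) = 0.8800; price each node as the discounted p*-expectation of its children.
Expiry values: V(2,0)=0.0000, V(2,1)=1.0000, V(2,2)=1.0000
  t=1,j=0: stock 150.5100 → up 168.5712 (V=1.0000), down 130.9437 (V=0.0000). Price 0.8073; hedge Δ=0.0266, bond B=-3.1927.
  t=1,j=1: stock 193.7600 → up 217.0112 (V=1.0000), down 168.5712 (V=1.0000). Price 0.9174; hedge Δ=0.0000, bond B=0.9174.
  t=0,j=0: stock 173.0000 → up 193.7600 (V=0.9174), down 150.5100 (V=0.8073). Price 0.8296; hedge Δ=0.0025, bond B=0.3892.
Check: Δ(0,0)·S0 + B(0,0) = 0.8296 = V0.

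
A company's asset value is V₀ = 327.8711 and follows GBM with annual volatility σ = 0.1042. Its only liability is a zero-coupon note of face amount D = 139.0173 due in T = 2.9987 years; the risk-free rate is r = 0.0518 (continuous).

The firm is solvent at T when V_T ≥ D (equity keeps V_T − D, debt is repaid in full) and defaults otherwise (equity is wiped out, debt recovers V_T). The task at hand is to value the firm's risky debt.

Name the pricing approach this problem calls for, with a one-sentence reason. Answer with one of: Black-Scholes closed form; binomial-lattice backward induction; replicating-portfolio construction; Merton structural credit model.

Key observation: the asked-for credit quantity lives on the firm's capital structure — asset value, asset volatility, debt face 139.0173 — which is the structural model's domain.

framework: Merton structural credit model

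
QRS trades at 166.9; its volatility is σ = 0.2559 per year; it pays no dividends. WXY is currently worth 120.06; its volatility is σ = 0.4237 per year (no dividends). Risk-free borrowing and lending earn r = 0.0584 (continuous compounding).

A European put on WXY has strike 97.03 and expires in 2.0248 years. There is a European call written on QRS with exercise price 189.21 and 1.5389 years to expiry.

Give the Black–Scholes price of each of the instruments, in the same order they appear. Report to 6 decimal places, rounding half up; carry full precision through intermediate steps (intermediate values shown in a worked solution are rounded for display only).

[WXY put K=97.03]
σ√T = 0.4237·√2.0248 = 0.602906
d₁ = (ln(S/K) + (r+σ²/2)T) / (σ√T) = (ln(120.06/97.03) + (0.0584+0.4237²/2)·2.0248) / 0.602906 = (0.212971 + 0.299996) / 0.602906 = 0.850825
d₂ = d₁ − σ√T = 0.850825 − 0.602906 = 0.247919
e^{−rT} = 0.888475
N(−d₁) = 0.197433,  N(−d₂) = 0.402098
price = K·e^{−rT}·N(−d₂) − S·N(−d₁) = 34.664412 − 23.703836 = 10.960576
[QRS call K=189.21]
σ√T = 0.2559·√1.5389 = 0.317450
d₁ = (ln(S/K) + (r+σ²/2)T) / (σ√T) = (ln(166.9/189.21) + (0.0584+0.2559²/2)·1.5389) / 0.317450 = (-0.125463 + 0.140259) / 0.317450 = 0.046610
d₂ = d₁ − σ√T = 0.046610 − 0.317450 = -0.270840
e^{−rT} = 0.914048
N(d₁) = 0.518588,  N(d₂) = 0.393257
price = S·N(d₁) − K·e^{−rT}·N(d₂) = 86.552336 − 68.012661 = 18.539675

price(WXY put K=97.03) = 10.960576
price(QRS call K=189.21) = 18.539675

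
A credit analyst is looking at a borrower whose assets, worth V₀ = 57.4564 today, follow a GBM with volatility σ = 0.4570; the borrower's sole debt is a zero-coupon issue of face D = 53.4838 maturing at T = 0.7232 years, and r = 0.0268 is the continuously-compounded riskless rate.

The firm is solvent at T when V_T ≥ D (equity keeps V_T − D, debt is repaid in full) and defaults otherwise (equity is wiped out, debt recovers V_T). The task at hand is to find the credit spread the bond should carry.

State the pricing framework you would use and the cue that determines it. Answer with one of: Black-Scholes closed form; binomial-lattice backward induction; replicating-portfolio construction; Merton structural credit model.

framework: Merton structural credit model

Key observation: the question is about default risk generated by asset-value dynamics against a debt face of 53.4838 — the structural framework prices exactly that.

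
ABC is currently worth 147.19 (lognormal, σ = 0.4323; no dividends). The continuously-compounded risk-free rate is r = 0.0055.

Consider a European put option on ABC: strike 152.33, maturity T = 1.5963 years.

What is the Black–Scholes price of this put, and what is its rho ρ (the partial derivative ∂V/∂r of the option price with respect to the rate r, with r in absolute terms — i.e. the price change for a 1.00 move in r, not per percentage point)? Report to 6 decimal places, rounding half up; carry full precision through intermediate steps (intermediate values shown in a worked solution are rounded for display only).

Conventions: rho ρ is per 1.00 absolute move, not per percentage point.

price = 34.026388
ρ = -150.761207

σ√T = 0.4323·√1.5963 = 0.546188
d₁ = (ln(S/K) + (r+σ²/2)T) / (σ√T) = (ln(147.19/152.33) + (0.0055+0.4323²/2)·1.5963) / 0.546188 = (-0.034325 + 0.157941) / 0.546188 = 0.226324
d₂ = d₁ − σ√T = 0.226324 − 0.546188 = -0.319864
e^{−rT} = 0.991259
N(−d₁) = 0.410475,  N(−d₂) = 0.625464
Put price V = K·e^{−rT}·N(−d₂) − S·N(−d₁) = 94.444157 − 60.417769 = 34.026388
ρ = −K·T·e^{−rT}·N(−d₂) = -150.761207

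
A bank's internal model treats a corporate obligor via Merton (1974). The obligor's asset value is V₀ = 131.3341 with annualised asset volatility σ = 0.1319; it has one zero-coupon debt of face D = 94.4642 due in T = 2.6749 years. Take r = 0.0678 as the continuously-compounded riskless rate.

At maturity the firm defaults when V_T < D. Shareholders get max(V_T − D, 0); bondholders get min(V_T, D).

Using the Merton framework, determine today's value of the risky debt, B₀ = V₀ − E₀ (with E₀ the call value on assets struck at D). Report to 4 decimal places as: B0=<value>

Equity is a call on the firm's assets struck at D = 94.4642:
d₁ = [ln(V₀/D) + (r + σ²/2)T] / (σ√T)
   = [ln(131.3341/94.4642) + (0.0678 + 0.5·0.1319²)·2.6749] / (0.1319·√2.6749)
   = [0.329524 + 0.204627] / 0.215724 = 2.476081
d₂ = d₁ − σ√T = 2.476081 − 0.215724 = 2.260357
N(d₁) = 0.993358,  N(d₂) = 0.988100,  e^(−rT) = 0.834137
E₀ = V₀·N(d₁) − D·e^(−rT)·N(d₂)
   = 131.3341·0.993358 − 94.4642·0.834137·0.988100 = 52.603422
B₀ = V₀ − E₀ = 131.3341 − 52.603422 = 78.730678

B0=78.7307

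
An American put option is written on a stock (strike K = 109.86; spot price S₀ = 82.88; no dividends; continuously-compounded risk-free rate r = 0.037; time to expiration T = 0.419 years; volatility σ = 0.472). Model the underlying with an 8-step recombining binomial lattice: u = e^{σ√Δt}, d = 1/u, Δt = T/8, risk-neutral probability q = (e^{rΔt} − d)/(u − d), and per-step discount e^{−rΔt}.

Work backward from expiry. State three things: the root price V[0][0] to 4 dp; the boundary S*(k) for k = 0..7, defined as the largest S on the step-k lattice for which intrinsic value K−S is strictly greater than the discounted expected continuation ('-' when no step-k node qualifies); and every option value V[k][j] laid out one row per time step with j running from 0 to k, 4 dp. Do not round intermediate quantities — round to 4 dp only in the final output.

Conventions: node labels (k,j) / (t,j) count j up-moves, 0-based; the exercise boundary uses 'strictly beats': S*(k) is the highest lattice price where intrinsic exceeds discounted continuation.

Δt=0.05237, u=1.11407, d=0.89761, q=0.48198, disc=e^(-rΔt)=0.99806
k=8 terminal: V=max(K-S,0) → 74.9339 66.5114 56.0578 43.0833 26.9800 6.9933 0.0000 0.0000 0.0000
k=7: j=0 S=38.9101 intr=70.9499 cont=70.7372 V=70.9499[EX]; j=1 S=48.2934 intr=61.5666 cont=61.3540 V=61.5666[EX]; j=2 S=59.9394 intr=49.9206 cont=49.7079 V=49.9206[EX]; j=3 S=74.3939 intr=35.4661 cont=35.2534 V=35.4661[EX]; j=4 S=92.3341 intr=17.5259 cont=17.3132 V=17.5259[EX]; j=5 S=114.6007 intr=0.0000 cont=3.6157 V=3.6157[hold]; j=6 S=142.2368 intr=0.0000 cont=0.0000 V=0.0000[hold]; j=7 S=176.5375 intr=0.0000 cont=0.0000 V=0.0000[hold]  S*(7)=92.3341
k=6: j=0 S=43.3486 intr=66.5114 cont=66.2987 V=66.5114[EX]; j=1 S=53.8022 intr=56.0578 cont=55.8451 V=56.0578[EX]; j=2 S=66.7767 intr=43.0833 cont=42.8706 V=43.0833[EX]; j=3 S=82.8800 intr=26.9800 cont=26.7673 V=26.9800[EX]; j=4 S=102.8667 intr=6.9933 cont=10.8004 V=10.8004[hold]; j=5 S=127.6732 intr=0.0000 cont=1.8693 V=1.8693[hold]; j=6 S=158.4618 intr=0.0000 cont=0.0000 V=0.0000[hold]  S*(6)=82.8800
k=5: j=0 S=48.2934 intr=61.5666 cont=61.3540 V=61.5666[EX]; j=1 S=59.9394 intr=49.9206 cont=49.7079 V=49.9206[EX]; j=2 S=74.3939 intr=35.4661 cont=35.2534 V=35.4661[EX]; j=3 S=92.3341 intr=17.5259 cont=19.1446 V=19.1446[hold]; j=4 S=114.6007 intr=0.0000 cont=6.4832 V=6.4832[hold]; j=5 S=142.2368 intr=0.0000 cont=0.9665 V=0.9665[hold]  S*(5)=74.3939
k=4: j=0 S=53.8022 intr=56.0578 cont=55.8451 V=56.0578[EX]; j=1 S=66.7767 intr=43.0833 cont=42.8706 V=43.0833[EX]; j=2 S=82.8800 intr=26.9800 cont=27.5460 V=27.5460[hold]; j=3 S=102.8667 intr=6.9933 cont=13.0168 V=13.0168[hold]; j=4 S=127.6732 intr=0.0000 cont=3.8169 V=3.8169[hold]  S*(4)=66.7767
k=3: j=0 S=59.9394 intr=49.9206 cont=49.7079 V=49.9206[EX]; j=1 S=74.3939 intr=35.4661 cont=35.5257 V=35.5257[hold]; j=2 S=92.3341 intr=17.5259 cont=20.5034 V=20.5034[hold]; j=3 S=114.6007 intr=0.0000 cont=8.5660 V=8.5660[hold]  S*(3)=59.9394
k=2: j=0 S=66.7767 intr=43.0833 cont=42.8993 V=43.0833[EX]; j=1 S=82.8800 intr=26.9800 cont=28.2305 V=28.2305[hold]; j=2 S=102.8667 intr=6.9933 cont=14.7212 V=14.7212[hold]  S*(2)=66.7767
k=1: j=0 S=74.3939 intr=35.4661 cont=35.8550 V=35.8550[hold]; j=1 S=92.3341 intr=17.5259 cont=21.6772 V=21.6772[hold]  S*(1)=-
k=0: j=0 S=82.8800 intr=26.9800 cont=28.9653 V=28.9653[hold]  S*(0)=-

price = 28.9653
boundary = - - 66.7767 59.9394 66.7767 74.3939 82.8800 92.3341
tree:
28.9653
35.8550 21.6772
43.0833 28.2305 14.7212
49.9206 35.5257 20.5034 8.5660
56.0578 43.0833 27.5460 13.0168 3.8169
61.5666 49.9206 35.4661 19.1446 6.4832 0.9665
66.5114 56.0578 43.0833 26.9800 10.8004 1.8693 0.0000
70.9499 61.5666 49.9206 35.4661 17.5259 3.6157 0.0000 0.0000
74.9339 66.5114 56.0578 43.0833 26.9800 6.9933 0.0000 0.0000 0.0000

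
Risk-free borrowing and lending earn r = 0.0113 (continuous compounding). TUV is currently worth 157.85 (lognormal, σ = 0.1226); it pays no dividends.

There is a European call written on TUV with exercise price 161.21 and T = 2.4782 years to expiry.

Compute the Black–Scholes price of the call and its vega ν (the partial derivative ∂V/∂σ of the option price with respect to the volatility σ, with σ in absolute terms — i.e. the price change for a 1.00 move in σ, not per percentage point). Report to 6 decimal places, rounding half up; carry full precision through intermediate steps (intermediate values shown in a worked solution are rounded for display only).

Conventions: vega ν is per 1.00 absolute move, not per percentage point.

σ√T = 0.1226·√2.4782 = 0.193001
d₁ = (ln(S/K) + (r+σ²/2)T) / (σ√T) = (ln(157.85/161.21) + (0.0113+0.1226²/2)·2.4782) / 0.193001 = (-0.021063 + 0.046628) / 0.193001 = 0.132464
d₂ = d₁ − σ√T = 0.132464 − 0.193001 = -0.060537
e^{−rT} = 0.972385
N(d₁) = 0.552691,  N(d₂) = 0.475864
Call price V = S·N(d₁) − K·e^{−rT}·N(d₂) = 87.242329 − 74.595583 = 12.646746
φ(d₁) = (1/√(2π))·e^{−d₁²/2} = 0.395458
ν = S·φ(d₁)·√T = 98.268111

price = 12.646746
ν = 98.268111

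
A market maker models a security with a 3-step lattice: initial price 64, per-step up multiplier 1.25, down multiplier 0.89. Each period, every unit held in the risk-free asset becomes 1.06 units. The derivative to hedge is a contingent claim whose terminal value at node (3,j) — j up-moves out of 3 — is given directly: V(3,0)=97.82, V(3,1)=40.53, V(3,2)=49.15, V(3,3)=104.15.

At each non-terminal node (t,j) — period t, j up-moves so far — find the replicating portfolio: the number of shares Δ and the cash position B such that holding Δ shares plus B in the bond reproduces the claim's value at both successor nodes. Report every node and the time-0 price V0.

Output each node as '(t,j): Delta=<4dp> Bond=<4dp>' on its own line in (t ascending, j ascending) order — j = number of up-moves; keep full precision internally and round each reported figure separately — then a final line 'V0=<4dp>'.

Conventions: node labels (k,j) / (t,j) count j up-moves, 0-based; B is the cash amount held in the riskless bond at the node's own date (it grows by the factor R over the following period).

No-arbitrage ⇒ martingale measure with p* = (R−d)/(u−d) = 0.4722.
Terminal payoffs: V(3,0)=97.8200, V(3,1)=40.5300, V(3,2)=49.1500, V(3,3)=104.1500
Node (2,0) S=50.6944: V=(p*·40.5300+(1−p*)·97.8200)/1.06=66.7607; Δ=(40.5300−97.8200)/(63.3680−45.1180)=-3.1392; B=V−Δ·S=225.8996
Node (2,1) S=71.2000: V=(p*·49.1500+(1−p*)·40.5300)/1.06=42.0760; Δ=(49.1500−40.5300)/(89.0000−63.3680)=0.3363; B=V−Δ·S=18.1316
Node (2,2) S=100.0000: V=(p*·104.1500+(1−p*)·49.1500)/1.06=70.8700; Δ=(104.1500−49.1500)/(125.0000−89.0000)=1.5278; B=V−Δ·S=-81.9078
Node (1,0) S=56.9600: V=(p*·42.0760+(1−p*)·66.7607)/1.06=51.9850; Δ=(42.0760−66.7607)/(71.2000−50.6944)=-1.2038; B=V−Δ·S=120.5537
Node (1,1) S=80.0000: V=(p*·70.8700+(1−p*)·42.0760)/1.06=52.5219; Δ=(70.8700−42.0760)/(100.0000−71.2000)=0.9998; B=V−Δ·S=-27.4615
Node (0,0) S=64.0000: V=(p*·52.5219+(1−p*)·51.9850)/1.06=49.2816; Δ=(52.5219−51.9850)/(80.0000−56.9600)=0.0233; B=V−Δ·S=47.7902
As a check, the time-0 holding Δ(0,0)·S0 + B(0,0) comes to 49.2816 — exactly V0.

(0,0): Delta=0.0233 Bond=47.7902
(1,0): Delta=-1.2038 Bond=120.5537
(1,1): Delta=0.9998 Bond=-27.4615
(2,0): Delta=-3.1392 Bond=225.8996
(2,1): Delta=0.3363 Bond=18.1316
(2,2): Delta=1.5278 Bond=-81.9078
V0=49.2816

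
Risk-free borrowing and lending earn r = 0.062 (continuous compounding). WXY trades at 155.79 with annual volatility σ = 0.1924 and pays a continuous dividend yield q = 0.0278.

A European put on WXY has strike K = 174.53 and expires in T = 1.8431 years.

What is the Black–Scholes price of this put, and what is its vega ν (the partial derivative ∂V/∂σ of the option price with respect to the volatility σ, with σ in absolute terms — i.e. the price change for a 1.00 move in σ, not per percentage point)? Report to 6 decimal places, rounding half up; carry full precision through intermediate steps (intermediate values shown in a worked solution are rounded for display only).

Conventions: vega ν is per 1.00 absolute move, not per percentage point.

price = 19.908501
ν = 80.003952

σ√T = 0.1924·√1.8431 = 0.261204
d₁ = (ln(S/K) + (r−q+σ²/2)T) / (σ√T) = (ln(155.79/174.53) + (0.062−0.0278+0.1924²/2)·1.8431) / 0.261204 = (-0.113588 + 0.097148) / 0.261204 = -0.062939
d₂ = d₁ − σ√T = -0.062939 − 0.261204 = -0.324143
e^{−rT} = 0.892015
e^{−qT} = 0.950052
N(−d₁) = 0.525093,  N(−d₂) = 0.627085
Put price V = K·e^{−rT}·N(−d₂) − S·e^{−qT}·N(−d₁) = 97.626743 − 77.718243 = 19.908501
φ(d₁) = (1/√(2π))·e^{−d₁²/2} = 0.398153
ν = S·e^{−qT}·φ(d₁)·√T = 80.003952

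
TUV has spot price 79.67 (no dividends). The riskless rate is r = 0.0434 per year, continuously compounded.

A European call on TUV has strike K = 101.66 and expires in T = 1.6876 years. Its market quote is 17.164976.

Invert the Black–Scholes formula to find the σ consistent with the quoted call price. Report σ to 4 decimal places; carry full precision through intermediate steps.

sigma = 0.5405

At σ = 0.5405 the Black–Scholes value reproduces the quote:
σ√T = 0.5405·√1.6876 = 0.702151
d₁ = (ln(S/K) + (r+σ²/2)T) / (σ√T) = (ln(79.67/101.66) + (0.0434+0.5405²/2)·1.6876) / 0.702151 = (-0.243741 + 0.319750) / 0.702151 = 0.108252
d₂ = d₁ − σ√T = 0.108252 − 0.702151 = -0.593899
e^{−rT} = 0.929376
N(d₁) = 0.543102,  N(d₂) = 0.276290
V = S·N(d₁) − K·e^{−rT}·N(d₂) = 43.268932 − 26.103957 = 17.164976 (the quoted price), and the Black–Scholes price is strictly increasing in σ, so σ is unique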